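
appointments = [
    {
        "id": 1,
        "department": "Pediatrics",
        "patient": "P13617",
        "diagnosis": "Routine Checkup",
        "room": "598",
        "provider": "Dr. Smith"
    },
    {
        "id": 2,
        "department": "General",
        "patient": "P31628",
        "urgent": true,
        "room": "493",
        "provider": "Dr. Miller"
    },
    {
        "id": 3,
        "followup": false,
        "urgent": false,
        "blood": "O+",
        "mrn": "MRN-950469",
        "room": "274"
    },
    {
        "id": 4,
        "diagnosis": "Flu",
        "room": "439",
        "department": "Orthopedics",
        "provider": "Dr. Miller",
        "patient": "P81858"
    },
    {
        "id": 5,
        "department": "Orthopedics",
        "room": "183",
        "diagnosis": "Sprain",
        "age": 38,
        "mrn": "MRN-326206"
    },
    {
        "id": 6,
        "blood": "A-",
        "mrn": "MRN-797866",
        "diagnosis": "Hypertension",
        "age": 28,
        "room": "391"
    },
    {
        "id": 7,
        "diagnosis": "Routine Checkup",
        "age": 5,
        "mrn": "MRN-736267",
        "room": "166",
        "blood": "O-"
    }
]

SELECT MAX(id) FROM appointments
7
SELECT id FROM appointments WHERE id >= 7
[7]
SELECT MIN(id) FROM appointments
1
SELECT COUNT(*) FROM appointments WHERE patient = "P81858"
1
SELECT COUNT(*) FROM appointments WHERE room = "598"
1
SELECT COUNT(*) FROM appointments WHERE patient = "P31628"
1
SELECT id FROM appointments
[1, 2, 3, 4, 5, 6, 7]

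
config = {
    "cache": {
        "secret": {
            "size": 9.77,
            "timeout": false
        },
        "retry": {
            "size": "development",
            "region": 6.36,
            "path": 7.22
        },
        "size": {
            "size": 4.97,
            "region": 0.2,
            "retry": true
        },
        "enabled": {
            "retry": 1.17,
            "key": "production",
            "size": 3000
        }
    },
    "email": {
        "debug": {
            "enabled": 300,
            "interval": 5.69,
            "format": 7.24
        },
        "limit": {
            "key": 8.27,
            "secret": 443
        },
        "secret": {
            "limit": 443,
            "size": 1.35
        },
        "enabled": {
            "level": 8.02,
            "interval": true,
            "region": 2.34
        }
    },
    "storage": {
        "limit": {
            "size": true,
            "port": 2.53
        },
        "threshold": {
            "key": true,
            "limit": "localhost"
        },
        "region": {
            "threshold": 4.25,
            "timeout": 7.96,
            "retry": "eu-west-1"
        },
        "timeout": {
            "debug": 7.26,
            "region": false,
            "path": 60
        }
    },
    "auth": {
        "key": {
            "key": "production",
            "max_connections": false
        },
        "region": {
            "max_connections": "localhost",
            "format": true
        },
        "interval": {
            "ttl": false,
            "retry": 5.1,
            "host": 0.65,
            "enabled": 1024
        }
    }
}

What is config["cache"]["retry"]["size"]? "development"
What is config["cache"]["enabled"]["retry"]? 1.17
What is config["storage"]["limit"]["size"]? True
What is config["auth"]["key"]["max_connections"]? False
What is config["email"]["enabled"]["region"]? 2.34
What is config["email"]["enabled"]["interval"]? True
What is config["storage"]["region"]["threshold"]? 4.25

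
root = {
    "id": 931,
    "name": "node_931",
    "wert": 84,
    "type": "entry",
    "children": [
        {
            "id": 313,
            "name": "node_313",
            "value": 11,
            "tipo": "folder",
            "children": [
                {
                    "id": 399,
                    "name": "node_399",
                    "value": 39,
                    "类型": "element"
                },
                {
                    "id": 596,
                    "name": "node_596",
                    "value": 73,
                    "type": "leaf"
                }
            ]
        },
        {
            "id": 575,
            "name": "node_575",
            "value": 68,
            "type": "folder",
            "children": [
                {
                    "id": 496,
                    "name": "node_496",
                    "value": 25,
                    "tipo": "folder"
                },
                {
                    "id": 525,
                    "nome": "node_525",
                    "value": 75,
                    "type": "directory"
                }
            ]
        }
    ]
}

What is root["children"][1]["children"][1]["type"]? "directory"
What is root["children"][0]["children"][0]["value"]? 39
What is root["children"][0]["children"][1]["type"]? "leaf"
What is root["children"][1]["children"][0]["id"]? 496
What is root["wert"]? 84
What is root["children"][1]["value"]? 68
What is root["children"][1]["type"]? "folder"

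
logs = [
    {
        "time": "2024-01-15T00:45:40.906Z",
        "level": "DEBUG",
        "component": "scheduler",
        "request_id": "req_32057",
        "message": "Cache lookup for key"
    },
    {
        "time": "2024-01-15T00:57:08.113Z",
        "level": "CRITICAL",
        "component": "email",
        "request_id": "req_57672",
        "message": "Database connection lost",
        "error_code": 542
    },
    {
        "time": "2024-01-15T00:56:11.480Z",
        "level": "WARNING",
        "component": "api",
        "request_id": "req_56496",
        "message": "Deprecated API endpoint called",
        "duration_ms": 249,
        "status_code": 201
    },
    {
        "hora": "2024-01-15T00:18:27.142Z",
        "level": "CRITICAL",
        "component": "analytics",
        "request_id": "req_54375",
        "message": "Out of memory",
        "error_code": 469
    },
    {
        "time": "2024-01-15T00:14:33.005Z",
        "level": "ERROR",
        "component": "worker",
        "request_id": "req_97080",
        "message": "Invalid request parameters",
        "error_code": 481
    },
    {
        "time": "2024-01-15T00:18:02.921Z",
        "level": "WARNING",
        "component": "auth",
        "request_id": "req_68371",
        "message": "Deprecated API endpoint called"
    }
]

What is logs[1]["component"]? "email"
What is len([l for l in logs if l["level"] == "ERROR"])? 1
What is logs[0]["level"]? "DEBUG"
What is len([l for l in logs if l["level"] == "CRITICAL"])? 2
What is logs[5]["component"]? "auth"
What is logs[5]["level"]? "WARNING"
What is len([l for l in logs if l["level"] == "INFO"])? 0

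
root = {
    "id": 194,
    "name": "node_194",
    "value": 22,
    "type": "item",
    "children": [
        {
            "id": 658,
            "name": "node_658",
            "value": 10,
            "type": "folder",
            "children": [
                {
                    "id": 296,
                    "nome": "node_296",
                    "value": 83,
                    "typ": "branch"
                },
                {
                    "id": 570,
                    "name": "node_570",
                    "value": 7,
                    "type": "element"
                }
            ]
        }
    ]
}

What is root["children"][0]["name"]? "node_658"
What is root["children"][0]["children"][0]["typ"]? "branch"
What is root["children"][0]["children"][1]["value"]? 7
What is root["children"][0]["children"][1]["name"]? "node_570"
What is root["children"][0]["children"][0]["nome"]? "node_296"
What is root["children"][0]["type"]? "folder"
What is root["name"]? "node_194"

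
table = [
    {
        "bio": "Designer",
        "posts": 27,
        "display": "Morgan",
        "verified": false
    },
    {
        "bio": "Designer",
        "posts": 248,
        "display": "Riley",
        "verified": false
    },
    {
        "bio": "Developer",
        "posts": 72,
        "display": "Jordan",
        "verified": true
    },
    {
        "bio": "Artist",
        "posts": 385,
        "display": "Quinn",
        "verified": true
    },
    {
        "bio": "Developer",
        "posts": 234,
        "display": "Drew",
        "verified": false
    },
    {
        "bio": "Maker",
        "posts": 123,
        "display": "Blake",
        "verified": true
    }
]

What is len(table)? 6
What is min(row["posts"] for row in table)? 27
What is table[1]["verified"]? False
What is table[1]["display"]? "Riley"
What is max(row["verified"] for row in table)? True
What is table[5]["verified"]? True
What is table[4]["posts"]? 234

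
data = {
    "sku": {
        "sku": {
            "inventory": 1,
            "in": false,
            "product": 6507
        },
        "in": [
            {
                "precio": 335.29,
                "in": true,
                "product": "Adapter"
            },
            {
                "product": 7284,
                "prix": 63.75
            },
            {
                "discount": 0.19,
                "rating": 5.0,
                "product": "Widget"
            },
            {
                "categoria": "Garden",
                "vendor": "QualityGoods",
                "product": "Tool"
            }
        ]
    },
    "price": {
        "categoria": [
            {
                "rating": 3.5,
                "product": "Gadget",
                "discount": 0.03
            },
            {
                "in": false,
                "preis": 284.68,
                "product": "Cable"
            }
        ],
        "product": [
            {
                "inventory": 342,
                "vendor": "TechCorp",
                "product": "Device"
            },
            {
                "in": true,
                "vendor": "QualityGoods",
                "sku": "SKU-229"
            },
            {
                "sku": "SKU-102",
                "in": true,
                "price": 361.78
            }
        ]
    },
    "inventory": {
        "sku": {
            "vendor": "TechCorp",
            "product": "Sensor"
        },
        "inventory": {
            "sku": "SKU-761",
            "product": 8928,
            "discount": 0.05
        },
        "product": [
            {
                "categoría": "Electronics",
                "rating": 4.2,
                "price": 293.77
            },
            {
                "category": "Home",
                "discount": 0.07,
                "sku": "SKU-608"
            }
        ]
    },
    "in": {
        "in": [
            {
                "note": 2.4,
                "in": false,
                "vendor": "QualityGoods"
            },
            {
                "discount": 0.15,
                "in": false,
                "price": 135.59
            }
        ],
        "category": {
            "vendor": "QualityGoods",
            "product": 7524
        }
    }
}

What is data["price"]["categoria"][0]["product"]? "Gadget"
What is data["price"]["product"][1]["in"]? True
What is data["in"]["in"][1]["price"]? 135.59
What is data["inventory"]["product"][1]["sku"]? "SKU-608"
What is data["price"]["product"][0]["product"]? "Device"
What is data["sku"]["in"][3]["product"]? "Tool"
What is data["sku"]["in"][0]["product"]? "Adapter"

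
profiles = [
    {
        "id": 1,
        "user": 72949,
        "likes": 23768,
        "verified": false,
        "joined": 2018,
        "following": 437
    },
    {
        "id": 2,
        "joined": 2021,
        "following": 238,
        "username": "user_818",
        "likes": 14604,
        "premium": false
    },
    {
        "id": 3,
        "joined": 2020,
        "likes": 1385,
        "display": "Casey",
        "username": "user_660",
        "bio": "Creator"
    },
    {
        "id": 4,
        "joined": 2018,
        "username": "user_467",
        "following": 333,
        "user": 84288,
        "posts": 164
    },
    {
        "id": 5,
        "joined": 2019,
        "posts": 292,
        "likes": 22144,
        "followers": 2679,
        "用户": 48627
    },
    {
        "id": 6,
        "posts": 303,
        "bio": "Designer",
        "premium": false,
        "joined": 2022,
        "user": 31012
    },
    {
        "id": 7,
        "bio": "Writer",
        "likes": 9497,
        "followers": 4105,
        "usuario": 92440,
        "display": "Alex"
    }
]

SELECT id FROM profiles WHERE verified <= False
[1]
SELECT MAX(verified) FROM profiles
False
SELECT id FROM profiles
[1, 2, 3, 4, 5, 6, 7]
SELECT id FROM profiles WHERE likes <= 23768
[1, 2, 3, 5, 7]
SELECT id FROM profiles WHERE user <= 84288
[1, 4, 6]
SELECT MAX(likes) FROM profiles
23768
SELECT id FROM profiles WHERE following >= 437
[1]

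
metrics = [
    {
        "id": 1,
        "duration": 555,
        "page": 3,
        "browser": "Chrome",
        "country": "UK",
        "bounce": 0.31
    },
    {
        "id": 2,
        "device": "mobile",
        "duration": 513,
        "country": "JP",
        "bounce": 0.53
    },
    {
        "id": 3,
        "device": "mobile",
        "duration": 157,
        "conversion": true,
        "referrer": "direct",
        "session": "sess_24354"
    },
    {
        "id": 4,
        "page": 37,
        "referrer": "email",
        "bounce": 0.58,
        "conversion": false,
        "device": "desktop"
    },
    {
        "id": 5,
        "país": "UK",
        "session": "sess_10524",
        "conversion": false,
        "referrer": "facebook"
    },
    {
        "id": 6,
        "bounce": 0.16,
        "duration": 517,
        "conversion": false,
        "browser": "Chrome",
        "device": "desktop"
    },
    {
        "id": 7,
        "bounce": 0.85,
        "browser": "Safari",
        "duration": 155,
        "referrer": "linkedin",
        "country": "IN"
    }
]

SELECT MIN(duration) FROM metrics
155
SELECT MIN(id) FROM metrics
1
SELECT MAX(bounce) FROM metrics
0.85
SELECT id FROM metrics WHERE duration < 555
[2, 3, 6, 7]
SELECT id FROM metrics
[1, 2, 3, 4, 5, 6, 7]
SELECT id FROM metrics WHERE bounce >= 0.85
[7]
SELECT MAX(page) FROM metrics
37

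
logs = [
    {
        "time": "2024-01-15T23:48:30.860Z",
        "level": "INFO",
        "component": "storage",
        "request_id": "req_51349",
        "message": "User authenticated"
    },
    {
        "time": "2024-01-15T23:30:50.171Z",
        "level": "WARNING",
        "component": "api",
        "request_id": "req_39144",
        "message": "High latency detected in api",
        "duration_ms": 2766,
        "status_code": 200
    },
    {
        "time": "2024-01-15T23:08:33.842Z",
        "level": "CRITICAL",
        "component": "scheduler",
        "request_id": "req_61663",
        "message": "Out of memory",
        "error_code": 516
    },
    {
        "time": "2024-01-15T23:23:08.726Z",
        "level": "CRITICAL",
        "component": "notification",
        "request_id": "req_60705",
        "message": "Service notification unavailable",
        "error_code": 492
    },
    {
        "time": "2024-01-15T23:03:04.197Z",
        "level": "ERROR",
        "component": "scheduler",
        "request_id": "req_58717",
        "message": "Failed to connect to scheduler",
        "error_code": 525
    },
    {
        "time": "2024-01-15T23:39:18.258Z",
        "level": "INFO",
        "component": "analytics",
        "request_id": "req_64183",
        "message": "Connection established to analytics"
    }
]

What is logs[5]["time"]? "2024-01-15T23:39:18.258Z"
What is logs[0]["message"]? "User authenticated"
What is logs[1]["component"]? "api"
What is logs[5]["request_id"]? "req_64183"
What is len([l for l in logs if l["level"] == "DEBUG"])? 0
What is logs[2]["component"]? "scheduler"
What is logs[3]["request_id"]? "req_60705"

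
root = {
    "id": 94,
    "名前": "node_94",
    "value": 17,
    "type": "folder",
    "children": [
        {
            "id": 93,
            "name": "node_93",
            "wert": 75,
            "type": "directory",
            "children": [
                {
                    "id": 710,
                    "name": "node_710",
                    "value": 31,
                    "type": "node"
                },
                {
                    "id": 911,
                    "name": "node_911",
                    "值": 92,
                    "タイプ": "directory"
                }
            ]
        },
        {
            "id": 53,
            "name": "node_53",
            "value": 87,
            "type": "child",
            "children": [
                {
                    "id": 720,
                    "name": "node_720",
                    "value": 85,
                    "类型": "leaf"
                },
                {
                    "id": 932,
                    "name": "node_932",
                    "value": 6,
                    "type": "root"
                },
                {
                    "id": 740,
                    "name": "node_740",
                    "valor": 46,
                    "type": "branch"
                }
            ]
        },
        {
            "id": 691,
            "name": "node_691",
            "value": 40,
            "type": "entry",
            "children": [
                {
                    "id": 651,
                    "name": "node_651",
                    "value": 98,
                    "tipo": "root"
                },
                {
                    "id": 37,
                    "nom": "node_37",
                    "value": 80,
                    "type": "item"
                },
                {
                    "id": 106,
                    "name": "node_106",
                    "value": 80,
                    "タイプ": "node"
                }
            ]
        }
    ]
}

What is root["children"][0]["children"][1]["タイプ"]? "directory"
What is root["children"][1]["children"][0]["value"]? 85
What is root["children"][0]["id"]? 93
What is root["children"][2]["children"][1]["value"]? 80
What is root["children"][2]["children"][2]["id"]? 106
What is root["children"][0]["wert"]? 75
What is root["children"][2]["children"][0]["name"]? "node_651"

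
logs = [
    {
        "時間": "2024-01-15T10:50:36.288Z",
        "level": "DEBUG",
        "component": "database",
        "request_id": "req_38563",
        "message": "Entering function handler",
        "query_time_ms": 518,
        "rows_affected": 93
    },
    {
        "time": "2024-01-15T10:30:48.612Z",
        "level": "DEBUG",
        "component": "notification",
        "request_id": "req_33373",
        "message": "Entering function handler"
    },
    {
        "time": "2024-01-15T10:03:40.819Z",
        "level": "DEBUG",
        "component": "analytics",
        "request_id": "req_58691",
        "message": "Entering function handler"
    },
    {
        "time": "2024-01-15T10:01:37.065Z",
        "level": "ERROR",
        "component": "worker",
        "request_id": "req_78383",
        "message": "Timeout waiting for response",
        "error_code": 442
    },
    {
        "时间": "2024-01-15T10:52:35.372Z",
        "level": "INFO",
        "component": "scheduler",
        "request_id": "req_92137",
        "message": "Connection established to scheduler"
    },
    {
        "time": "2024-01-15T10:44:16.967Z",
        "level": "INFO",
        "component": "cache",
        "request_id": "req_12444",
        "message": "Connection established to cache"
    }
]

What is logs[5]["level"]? "INFO"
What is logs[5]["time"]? "2024-01-15T10:44:16.967Z"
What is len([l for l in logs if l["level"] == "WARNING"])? 0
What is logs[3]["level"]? "ERROR"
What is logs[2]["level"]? "DEBUG"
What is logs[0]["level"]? "DEBUG"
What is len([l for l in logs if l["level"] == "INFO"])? 2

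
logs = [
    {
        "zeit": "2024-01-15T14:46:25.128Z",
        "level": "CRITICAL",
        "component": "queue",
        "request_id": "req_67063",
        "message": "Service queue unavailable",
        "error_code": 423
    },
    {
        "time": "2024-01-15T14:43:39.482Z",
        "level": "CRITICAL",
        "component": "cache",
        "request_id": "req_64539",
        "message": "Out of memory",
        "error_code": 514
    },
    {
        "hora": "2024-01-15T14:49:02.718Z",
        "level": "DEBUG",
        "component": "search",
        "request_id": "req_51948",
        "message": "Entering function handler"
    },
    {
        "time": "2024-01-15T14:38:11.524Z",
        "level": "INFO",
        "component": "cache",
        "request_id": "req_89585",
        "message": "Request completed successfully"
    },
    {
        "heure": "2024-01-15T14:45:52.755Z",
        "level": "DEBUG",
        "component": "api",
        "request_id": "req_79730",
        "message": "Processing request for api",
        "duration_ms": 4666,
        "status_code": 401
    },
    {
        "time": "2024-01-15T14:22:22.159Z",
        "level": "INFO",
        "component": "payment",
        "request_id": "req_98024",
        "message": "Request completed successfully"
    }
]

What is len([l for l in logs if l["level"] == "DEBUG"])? 2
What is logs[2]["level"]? "DEBUG"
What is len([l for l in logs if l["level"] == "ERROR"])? 0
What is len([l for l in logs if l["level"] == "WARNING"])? 0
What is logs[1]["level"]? "CRITICAL"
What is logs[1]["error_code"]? 514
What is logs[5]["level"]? "INFO"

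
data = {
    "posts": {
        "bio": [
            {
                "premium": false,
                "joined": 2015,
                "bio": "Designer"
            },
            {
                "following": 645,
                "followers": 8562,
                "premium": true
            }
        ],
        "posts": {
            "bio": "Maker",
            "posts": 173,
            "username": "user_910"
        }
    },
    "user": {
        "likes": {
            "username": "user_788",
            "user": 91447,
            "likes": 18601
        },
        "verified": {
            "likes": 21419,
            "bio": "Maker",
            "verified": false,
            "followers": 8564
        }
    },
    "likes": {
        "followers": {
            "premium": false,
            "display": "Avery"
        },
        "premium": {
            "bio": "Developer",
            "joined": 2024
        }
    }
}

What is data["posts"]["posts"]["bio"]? "Maker"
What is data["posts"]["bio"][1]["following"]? 645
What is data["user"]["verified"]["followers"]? 8564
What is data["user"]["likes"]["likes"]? 18601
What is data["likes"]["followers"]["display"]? "Avery"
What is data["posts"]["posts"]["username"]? "user_910"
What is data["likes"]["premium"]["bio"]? "Developer"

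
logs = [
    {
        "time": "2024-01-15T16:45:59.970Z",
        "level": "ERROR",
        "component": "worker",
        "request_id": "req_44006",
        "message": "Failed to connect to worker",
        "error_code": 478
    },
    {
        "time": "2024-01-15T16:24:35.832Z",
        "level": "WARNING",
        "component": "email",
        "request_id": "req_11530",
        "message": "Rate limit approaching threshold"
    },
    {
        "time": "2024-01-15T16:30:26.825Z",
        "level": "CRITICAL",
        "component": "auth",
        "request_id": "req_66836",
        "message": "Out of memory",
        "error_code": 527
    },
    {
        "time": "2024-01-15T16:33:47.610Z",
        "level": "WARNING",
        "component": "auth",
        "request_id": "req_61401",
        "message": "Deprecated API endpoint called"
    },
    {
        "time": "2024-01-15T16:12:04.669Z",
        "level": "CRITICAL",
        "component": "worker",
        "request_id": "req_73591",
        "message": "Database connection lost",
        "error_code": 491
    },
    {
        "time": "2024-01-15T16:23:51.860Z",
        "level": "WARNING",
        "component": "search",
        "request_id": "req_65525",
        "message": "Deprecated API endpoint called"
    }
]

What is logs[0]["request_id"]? "req_44006"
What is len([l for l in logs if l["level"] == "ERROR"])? 1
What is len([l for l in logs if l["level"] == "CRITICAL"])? 2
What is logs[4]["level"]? "CRITICAL"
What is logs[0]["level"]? "ERROR"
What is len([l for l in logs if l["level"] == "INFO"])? 0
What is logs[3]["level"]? "WARNING"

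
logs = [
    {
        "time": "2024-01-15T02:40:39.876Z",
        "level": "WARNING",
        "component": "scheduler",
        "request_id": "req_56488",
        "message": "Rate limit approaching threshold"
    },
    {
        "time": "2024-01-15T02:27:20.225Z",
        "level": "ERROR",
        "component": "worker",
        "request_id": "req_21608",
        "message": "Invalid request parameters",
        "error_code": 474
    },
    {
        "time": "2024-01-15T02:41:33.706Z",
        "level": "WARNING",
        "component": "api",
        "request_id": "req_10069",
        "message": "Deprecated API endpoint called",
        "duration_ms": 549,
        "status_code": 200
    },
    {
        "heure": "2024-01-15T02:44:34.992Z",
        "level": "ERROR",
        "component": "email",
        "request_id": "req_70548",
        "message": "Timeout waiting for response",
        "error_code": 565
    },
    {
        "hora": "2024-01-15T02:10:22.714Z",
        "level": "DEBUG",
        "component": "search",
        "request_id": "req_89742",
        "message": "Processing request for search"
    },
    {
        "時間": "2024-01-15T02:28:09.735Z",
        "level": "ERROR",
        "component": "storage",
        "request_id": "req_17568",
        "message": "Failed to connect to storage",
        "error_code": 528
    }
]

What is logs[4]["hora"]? "2024-01-15T02:10:22.714Z"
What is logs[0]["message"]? "Rate limit approaching threshold"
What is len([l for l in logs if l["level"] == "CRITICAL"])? 0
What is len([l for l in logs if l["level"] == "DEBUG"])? 1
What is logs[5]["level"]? "ERROR"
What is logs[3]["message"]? "Timeout waiting for response"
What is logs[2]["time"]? "2024-01-15T02:41:33.706Z"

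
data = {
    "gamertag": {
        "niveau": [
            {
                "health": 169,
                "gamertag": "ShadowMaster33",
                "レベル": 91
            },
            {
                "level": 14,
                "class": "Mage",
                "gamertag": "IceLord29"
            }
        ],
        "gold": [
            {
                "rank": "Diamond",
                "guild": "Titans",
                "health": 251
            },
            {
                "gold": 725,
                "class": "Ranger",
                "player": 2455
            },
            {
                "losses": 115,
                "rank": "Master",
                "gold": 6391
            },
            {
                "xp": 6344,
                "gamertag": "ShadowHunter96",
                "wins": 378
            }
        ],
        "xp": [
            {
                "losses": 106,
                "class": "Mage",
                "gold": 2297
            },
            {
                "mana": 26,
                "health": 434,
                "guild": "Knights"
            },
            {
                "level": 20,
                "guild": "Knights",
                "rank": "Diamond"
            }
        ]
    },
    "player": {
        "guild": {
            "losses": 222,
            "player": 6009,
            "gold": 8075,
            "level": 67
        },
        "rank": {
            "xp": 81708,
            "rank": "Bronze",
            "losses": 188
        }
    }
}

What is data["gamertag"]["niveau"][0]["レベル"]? 91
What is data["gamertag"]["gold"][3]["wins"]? 378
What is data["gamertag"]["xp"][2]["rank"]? "Diamond"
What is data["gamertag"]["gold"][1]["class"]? "Ranger"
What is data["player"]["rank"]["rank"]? "Bronze"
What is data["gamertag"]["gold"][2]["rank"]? "Master"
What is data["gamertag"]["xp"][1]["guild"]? "Knights"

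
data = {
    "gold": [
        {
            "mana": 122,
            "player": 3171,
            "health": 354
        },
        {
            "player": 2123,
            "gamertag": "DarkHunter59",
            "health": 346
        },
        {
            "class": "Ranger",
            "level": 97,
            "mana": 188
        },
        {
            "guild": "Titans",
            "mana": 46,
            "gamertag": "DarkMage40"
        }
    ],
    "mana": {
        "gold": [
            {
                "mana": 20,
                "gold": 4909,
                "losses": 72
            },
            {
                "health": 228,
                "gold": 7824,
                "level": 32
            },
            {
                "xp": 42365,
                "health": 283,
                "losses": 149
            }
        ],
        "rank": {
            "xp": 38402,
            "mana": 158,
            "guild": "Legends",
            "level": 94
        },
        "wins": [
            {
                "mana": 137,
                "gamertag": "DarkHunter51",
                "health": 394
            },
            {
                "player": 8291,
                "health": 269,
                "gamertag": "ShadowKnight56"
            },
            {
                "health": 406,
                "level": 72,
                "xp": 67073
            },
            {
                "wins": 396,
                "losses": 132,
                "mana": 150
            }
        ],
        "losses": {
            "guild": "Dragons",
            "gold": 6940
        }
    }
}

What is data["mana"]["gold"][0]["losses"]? 72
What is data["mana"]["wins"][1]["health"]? 269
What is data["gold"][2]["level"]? 97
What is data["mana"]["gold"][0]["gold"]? 4909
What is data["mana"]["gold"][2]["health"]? 283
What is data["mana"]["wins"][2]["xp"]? 67073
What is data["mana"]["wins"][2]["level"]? 72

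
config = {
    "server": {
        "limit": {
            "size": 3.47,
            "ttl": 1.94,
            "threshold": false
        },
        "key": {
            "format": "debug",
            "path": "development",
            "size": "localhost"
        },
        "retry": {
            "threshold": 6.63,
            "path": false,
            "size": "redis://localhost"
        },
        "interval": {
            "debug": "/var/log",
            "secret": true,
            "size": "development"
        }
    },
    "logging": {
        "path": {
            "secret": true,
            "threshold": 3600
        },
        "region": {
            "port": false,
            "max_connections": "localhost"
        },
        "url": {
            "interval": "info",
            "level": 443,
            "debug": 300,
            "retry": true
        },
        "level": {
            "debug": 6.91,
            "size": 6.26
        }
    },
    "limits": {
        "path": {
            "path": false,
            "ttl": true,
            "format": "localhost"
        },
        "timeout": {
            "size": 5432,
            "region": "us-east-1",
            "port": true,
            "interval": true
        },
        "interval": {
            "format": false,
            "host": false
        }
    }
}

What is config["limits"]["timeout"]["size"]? 5432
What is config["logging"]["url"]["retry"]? True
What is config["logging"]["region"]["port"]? False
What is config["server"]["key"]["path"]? "development"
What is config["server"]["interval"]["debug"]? "/var/log"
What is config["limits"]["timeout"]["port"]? True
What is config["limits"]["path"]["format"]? "localhost"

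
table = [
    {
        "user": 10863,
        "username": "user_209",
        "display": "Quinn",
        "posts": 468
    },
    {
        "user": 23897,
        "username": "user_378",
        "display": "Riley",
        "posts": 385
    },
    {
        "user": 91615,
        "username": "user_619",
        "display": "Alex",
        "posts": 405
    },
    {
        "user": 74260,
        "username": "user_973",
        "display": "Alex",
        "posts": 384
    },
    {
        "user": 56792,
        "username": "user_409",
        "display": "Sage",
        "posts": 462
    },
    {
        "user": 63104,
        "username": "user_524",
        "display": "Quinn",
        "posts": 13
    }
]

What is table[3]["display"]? "Alex"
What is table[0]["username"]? "user_209"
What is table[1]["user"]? 23897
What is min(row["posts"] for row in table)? 13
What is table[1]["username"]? "user_378"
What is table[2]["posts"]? 405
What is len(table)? 6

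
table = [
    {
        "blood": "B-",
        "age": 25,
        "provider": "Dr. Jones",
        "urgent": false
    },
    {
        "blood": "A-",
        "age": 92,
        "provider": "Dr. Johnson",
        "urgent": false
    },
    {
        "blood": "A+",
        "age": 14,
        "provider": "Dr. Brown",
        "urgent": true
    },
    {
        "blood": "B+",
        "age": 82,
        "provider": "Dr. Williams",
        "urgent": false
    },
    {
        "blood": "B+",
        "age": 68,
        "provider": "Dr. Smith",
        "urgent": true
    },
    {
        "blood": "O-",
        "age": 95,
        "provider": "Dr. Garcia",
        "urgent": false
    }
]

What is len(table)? 6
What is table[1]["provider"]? "Dr. Johnson"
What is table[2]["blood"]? "A+"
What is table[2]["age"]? 14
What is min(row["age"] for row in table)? 14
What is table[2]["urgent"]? True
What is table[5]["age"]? 95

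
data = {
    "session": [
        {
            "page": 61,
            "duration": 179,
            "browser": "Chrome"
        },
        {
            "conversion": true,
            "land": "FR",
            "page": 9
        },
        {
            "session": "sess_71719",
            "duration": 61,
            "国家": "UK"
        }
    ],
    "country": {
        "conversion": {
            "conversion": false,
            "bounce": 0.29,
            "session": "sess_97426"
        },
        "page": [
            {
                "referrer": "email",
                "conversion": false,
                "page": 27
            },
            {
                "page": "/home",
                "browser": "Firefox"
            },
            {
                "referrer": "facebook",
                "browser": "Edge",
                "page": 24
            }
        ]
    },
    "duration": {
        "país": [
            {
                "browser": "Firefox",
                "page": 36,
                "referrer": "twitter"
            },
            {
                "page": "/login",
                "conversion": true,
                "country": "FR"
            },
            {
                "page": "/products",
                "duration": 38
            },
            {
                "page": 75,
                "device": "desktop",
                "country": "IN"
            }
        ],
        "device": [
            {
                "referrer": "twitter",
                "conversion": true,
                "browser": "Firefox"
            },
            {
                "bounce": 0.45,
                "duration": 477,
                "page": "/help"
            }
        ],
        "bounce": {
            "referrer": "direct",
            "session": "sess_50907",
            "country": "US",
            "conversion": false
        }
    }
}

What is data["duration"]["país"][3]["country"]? "IN"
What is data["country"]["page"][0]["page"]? 27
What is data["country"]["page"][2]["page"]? 24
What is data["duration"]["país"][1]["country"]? "FR"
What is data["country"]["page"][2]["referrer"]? "facebook"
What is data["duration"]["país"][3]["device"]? "desktop"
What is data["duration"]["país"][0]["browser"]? "Firefox"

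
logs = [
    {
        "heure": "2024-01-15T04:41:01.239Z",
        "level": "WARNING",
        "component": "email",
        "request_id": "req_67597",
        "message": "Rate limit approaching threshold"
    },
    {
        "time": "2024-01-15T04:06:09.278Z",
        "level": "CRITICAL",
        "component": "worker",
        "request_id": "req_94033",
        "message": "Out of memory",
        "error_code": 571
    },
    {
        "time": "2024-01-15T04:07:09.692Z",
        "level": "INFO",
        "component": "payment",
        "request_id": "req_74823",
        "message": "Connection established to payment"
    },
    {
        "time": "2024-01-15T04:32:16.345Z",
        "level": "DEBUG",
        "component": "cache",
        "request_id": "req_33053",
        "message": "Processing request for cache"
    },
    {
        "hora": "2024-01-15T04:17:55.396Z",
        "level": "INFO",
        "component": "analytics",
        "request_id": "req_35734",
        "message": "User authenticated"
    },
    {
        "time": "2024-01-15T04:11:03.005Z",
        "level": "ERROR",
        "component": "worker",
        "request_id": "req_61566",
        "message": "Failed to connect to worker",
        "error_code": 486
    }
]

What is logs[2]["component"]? "payment"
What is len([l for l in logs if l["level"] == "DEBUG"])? 1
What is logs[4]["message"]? "User authenticated"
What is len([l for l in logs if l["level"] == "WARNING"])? 1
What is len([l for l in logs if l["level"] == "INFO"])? 2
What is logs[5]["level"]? "ERROR"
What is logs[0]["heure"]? "2024-01-15T04:41:01.239Z"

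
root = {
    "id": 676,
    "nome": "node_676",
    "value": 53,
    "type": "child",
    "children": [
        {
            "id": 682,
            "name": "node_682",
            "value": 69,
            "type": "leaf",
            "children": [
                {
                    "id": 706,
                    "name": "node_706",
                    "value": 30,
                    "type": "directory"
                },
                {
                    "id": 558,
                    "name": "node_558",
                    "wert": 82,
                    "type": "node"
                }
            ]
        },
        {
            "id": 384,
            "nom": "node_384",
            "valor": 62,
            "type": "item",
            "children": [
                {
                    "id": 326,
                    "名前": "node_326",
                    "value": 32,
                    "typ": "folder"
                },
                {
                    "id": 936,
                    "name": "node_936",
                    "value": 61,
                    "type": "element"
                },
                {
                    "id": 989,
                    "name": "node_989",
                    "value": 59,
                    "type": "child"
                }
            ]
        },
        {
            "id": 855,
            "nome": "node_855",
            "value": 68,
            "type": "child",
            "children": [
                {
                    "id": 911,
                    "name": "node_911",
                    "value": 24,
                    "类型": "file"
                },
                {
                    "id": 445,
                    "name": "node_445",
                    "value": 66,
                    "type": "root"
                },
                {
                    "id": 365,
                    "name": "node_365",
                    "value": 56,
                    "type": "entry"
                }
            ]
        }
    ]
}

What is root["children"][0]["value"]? 69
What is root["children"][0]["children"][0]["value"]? 30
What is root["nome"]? "node_676"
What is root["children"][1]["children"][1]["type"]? "element"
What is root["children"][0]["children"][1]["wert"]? 82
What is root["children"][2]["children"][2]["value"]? 56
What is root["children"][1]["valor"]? 62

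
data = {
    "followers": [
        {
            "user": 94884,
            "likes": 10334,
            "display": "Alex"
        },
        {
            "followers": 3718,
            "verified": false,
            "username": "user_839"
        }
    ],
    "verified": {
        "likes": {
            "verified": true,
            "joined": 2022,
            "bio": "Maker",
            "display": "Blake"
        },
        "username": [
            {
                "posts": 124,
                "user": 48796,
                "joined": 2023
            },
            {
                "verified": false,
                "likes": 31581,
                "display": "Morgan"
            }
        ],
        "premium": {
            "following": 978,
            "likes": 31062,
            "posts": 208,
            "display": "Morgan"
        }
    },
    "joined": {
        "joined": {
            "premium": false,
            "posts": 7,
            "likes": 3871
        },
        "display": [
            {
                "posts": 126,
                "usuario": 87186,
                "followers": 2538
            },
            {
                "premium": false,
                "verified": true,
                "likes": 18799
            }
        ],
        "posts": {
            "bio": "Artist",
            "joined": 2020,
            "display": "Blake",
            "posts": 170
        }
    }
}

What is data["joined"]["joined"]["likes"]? 3871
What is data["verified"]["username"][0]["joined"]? 2023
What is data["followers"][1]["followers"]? 3718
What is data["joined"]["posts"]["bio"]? "Artist"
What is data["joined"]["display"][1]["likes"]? 18799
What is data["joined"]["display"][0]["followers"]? 2538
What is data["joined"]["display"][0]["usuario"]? 87186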